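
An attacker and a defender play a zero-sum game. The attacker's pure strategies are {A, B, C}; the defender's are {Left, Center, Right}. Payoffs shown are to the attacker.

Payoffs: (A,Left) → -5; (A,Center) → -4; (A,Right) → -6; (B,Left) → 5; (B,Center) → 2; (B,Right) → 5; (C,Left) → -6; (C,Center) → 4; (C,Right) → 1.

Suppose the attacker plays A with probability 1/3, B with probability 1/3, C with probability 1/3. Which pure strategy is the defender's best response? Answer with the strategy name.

Left

If the defender plays Left, the attacker's expected payoff is (1/3)·(-5) + (1/3)·5 + (1/3)·(-6) = -2.
If the defender plays Center, the attacker's expected payoff is (1/3)·(-4) + (1/3)·2 + (1/3)·4 = 2/3.
If the defender plays Right, the attacker's expected payoff is (1/3)·(-6) + (1/3)·5 + (1/3)·1 = 0.
The defender minimizes the attacker's payoff; the smallest is -2, so the best response is Left.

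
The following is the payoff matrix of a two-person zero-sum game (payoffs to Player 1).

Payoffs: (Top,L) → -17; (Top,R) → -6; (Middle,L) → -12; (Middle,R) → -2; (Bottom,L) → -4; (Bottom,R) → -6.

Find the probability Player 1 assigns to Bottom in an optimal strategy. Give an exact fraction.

5/6

Row minima: Top → -17, Middle → -12, Bottom → -6; maximin = -6.
Column maxima: L → -4, R → -2; minimax = -4.
-6 ≠ -4, so there is no saddle point; optimal play is mixed.
Top is strictly dominated by Middle, so Player 1 never plays it.
On the remaining 2×2 (Middle, Bottom vs L, R):
Let Player 1 play Middle with probability p. Expected payoff against L: (-12)p + (-4)(1−p) = −8p − 4; against R: (-2)p + (-6)(1−p) = 4p − 6.
Setting these equal: −8p − 4 = 4p − 6 ⇒ −12p = -2 ⇒ p = 1/6, and the value is (-8)·(1/6) − 4 = -16/3.
For Player 2: with q = P(L), equating Middle's and Bottom's payoffs gives −10q − 2 = 2q − 6 ⇒ q = 1/3.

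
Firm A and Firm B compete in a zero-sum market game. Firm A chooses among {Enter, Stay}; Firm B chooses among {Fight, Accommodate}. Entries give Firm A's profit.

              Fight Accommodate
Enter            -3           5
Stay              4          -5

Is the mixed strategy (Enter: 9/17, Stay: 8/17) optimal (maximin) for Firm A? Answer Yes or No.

Against Fight this mix gives (9/17)·(-3) + (8/17)·4 = 5/17.
Against Accommodate this mix gives (9/17)·5 + (8/17)·(-5) = 5/17.
All of Firm B's active replies (Fight, Accommodate) yield 5/17, and no column does worse for Firm A. The mix makes Firm B indifferent and guarantees 5/17, so it is optimal.

Yes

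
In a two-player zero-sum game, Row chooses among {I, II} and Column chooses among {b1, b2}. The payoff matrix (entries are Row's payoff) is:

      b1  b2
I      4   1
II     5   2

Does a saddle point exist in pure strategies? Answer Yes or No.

Yes

Row minima: I → 1, II → 2; maximin = 2.
Column maxima: b1 → 5, b2 → 2; minimax = 2.
maximin = minimax = 2, so a saddle point exists.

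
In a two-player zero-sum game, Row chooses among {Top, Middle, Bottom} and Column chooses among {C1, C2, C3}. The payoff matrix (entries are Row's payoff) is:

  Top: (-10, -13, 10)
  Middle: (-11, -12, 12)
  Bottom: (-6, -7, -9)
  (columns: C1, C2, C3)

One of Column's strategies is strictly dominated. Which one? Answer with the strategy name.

C1

C2 holds Row's payoff strictly below C1 in every row: -13 < -10, -12 < -11, -7 < -6.
So C1 is strictly dominated for Column.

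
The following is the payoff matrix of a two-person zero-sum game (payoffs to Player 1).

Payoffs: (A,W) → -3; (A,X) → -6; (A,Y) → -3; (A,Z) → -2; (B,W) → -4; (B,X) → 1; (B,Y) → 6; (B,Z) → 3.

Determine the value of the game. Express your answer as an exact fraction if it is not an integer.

Row minima: A → -6, B → -4; maximin = -4.
Column maxima: W → -3, X → 1, Y → 6, Z → 3; minimax = -3.
-4 ≠ -3, so there is no saddle point; optimal play is mixed.
Y is strictly dominated by X (it gives Player 1 strictly more in every row), so Player 2 never plays it.
Z is strictly dominated by W (it gives Player 1 strictly more in every row), so Player 2 never plays it.
On the remaining 2×2 (A, B vs W, X):
Let Player 1 play A with probability p. Expected payoff against W: (-3)p + (-4)(1−p) = p − 4; against X: (-6)p + 1(1−p) = −7p + 1.
Setting these equal: p − 4 = −7p + 1 ⇒ 8p = 5 ⇒ p = 5/8, and the value is (1)·(5/8) − 4 = -27/8.
For Player 2: with q = P(W), equating A's and B's payoffs gives 3q − 6 = −5q + 1 ⇒ q = 7/8.

-27/8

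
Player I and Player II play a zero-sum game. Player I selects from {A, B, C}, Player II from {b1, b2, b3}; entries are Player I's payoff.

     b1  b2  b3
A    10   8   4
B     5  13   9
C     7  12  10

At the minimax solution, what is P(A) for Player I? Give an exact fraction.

Row minima: A → 4, B → 5, C → 7; maximin = 7.
Column maxima: b1 → 10, b2 → 13, b3 → 10; minimax = 10.
7 ≠ 10, so there is no saddle point; optimal play is mixed.
b2 is strictly dominated by b3 (it gives Player I strictly more in every row), so Player II never plays it.
With b2 eliminated, B is strictly dominated by C (C gives Player I strictly more in every remaining column), so Player I never plays it.
On the remaining 2×2 (A, C vs b1, b3):
Let Player I play A with probability p. Expected payoff against b1: 10p + 7(1−p) = 3p + 7; against b3: 4p + 10(1−p) = −6p + 10.
Setting these equal: 3p + 7 = −6p + 10 ⇒ 9p = 3 ⇒ p = 1/3, and the value is (3)·(1/3) + 7 = 8.
For Player II: with q = P(b1), equating A's and C's payoffs gives 6q + 4 = −3q + 10 ⇒ q = 2/3.

1/3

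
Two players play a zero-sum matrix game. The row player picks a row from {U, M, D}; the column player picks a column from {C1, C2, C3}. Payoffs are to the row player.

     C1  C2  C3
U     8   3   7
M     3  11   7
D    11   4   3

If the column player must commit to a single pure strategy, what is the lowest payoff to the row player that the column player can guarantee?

7

Column maxima: C1 → 11, C2 → 11, C3 → 7.
The smallest of these is 7.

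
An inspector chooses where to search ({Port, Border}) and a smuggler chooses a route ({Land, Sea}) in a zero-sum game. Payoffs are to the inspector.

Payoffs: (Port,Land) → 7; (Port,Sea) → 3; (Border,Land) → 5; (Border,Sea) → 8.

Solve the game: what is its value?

Row minima: Port → 3, Border → 5; maximin = 5.
Column maxima: Land → 7, Sea → 8; minimax = 7.
5 ≠ 7, so there is no saddle point; optimal play is mixed.
Let the inspector play Port with probability p. Expected payoff against Land: 7p + 5(1−p) = 2p + 5; against Sea: 3p + 8(1−p) = −5p + 8.
Setting these equal: 2p + 5 = −5p + 8 ⇒ 7p = 3 ⇒ p = 3/7, and the value is (2)·(3/7) + 5 = 41/7.
For the smuggler: with q = P(Land), equating Port's and Border's payoffs gives 4q + 3 = −3q + 8 ⇒ q = 5/7.

41/7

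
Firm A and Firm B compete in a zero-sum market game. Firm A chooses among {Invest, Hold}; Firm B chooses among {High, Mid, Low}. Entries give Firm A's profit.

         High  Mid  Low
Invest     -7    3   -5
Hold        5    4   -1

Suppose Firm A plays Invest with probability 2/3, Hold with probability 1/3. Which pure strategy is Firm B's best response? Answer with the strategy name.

If Firm B plays High, Firm A's expected payoff is (2/3)·(-7) + (1/3)·5 = -3.
If Firm B plays Mid, Firm A's expected payoff is (2/3)·3 + (1/3)·4 = 10/3.
If Firm B plays Low, Firm A's expected payoff is (2/3)·(-5) + (1/3)·(-1) = -11/3.
Firm B minimizes Firm A's payoff; the smallest is -11/3, so the best response is Low.

Low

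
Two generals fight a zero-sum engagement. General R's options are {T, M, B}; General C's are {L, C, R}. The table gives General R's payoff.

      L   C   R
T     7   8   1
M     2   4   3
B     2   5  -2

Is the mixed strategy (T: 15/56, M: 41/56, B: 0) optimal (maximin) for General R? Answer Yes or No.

Against L this mix gives (15/56)·7 + (41/56)·2 = 187/56.
Against C this mix gives (15/56)·8 + (41/56)·4 = 71/14.
Against R this mix gives (15/56)·1 + (41/56)·3 = 69/28.
General C will play R, holding General R to 69/28. Shifting weight toward the row that does better against R would raise this floor (the equalizing mix achieves 19/7 against both R and L), so the proposed strategy is not optimal.

No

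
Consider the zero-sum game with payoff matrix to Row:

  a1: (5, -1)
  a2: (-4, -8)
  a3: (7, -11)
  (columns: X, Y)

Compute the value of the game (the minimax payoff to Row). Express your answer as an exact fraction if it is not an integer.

Row minima: a1 → -1, a2 → -8, a3 → -11; maximin = -1.
Column maxima: X → 7, Y → -1; minimax = -1.
Since maximin = minimax = -1, there is a saddle point and the value is -1.

-1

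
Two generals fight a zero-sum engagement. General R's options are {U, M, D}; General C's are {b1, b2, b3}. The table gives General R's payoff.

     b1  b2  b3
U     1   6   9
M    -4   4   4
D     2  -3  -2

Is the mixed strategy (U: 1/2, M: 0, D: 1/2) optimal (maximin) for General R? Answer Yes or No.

Against b1 this mix gives (1/2)·1 + (1/2)·2 = 3/2.
Against b2 this mix gives (1/2)·6 + (1/2)·(-3) = 3/2.
Against b3 this mix gives (1/2)·9 + (1/2)·(-2) = 7/2.
All of General C's active replies (b1, b2) yield 3/2, and no column does worse for General R. The mix makes General C indifferent and guarantees 3/2, so it is optimal.

Yes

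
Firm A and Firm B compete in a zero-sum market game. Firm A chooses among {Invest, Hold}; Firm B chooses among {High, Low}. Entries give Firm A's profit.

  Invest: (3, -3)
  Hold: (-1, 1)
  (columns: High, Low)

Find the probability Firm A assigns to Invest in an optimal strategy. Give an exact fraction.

1/4

Row minima: Invest → -3, Hold → -1; maximin = -1.
Column maxima: High → 3, Low → 1; minimax = 1.
-1 ≠ 1, so there is no saddle point; optimal play is mixed.
Let Firm A play Invest with probability p. Expected payoff against High: 3p + (-1)(1−p) = 4p − 1; against Low: (-3)p + 1(1−p) = −4p + 1.
Setting these equal: 4p − 1 = −4p + 1 ⇒ 8p = 2 ⇒ p = 1/4, and the value is (4)·(1/4) − 1 = 0.
For Firm B: with q = P(High), equating Invest's and Hold's payoffs gives 6q − 3 = −2q + 1 ⇒ q = 1/2.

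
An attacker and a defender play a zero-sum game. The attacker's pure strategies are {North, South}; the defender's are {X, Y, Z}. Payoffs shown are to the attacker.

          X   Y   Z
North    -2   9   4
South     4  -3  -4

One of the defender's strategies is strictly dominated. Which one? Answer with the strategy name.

Z holds the attacker's payoff strictly below Y in every row: 4 < 9, -4 < -3.
So Y is strictly dominated for the defender.

Y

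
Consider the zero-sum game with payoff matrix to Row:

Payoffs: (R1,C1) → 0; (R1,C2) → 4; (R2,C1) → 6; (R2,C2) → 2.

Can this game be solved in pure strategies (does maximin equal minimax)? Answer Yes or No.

No

Row minima: R1 → 0, R2 → 2; maximin = 2.
Column maxima: C1 → 6, C2 → 4; minimax = 4.
2 ≠ 4, so no pure-strategy equilibrium exists.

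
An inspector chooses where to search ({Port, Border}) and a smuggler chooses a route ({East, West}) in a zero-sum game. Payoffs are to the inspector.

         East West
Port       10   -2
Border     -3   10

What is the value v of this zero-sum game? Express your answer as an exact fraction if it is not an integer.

Row minima: Port → -2, Border → -3; maximin = -2.
Column maxima: East → 10, West → 10; minimax = 10.
-2 ≠ 10, so there is no saddle point; optimal play is mixed.
Let the inspector play Port with probability p. Expected payoff against East: 10p + (-3)(1−p) = 13p − 3; against West: (-2)p + 10(1−p) = −12p + 10.
Setting these equal: 13p − 3 = −12p + 10 ⇒ 25p = 13 ⇒ p = 13/25, and the value is (13)·(13/25) − 3 = 94/25.
For the smuggler: with q = P(East), equating Port's and Border's payoffs gives 12q − 2 = −13q + 10 ⇒ q = 12/25.

94/25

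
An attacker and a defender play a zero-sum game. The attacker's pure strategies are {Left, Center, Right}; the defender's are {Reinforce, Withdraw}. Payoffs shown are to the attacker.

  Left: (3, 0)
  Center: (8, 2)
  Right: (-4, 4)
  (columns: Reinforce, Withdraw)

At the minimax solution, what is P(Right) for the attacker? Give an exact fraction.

Row minima: Left → 0, Center → 2, Right → -4; maximin = 2.
Column maxima: Reinforce → 8, Withdraw → 4; minimax = 4.
2 ≠ 4, so there is no saddle point; optimal play is mixed.
Left is strictly dominated by Center, so the attacker never plays it.
On the remaining 2×2 (Center, Right vs Reinforce, Withdraw):
Let the attacker play Center with probability p. Expected payoff against Reinforce: 8p + (-4)(1−p) = 12p − 4; against Withdraw: 2p + 4(1−p) = −2p + 4.
Setting these equal: 12p − 4 = −2p + 4 ⇒ 14p = 8 ⇒ p = 4/7, and the value is (12)·(4/7) − 4 = 20/7.
For the defender: with q = P(Reinforce), equating Center's and Right's payoffs gives 6q + 2 = −8q + 4 ⇒ q = 1/7.

3/7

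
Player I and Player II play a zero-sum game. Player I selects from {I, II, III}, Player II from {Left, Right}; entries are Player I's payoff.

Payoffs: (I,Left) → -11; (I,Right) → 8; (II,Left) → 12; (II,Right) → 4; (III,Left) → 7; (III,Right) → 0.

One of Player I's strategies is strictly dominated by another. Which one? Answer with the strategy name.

II gives a strictly higher payoff than III against every column: 12 > 7, 4 > 0.
So III is strictly dominated and Player I never plays it.

III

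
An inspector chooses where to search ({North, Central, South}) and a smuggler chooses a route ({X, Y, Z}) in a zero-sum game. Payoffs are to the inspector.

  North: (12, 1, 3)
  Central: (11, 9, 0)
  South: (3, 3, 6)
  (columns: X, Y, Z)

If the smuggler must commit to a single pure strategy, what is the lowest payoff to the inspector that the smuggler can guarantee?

6

Column maxima: X → 12, Y → 9, Z → 6.
The smallest of these is 6.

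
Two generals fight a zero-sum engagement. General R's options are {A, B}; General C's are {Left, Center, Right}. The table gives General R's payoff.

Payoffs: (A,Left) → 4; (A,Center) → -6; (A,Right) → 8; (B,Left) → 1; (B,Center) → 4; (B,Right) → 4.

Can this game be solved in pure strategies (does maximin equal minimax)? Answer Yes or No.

No

Row minima: A → -6, B → 1; maximin = 1.
Column maxima: Left → 4, Center → 4, Right → 8; minimax = 4.
1 ≠ 4, so no pure-strategy equilibrium exists.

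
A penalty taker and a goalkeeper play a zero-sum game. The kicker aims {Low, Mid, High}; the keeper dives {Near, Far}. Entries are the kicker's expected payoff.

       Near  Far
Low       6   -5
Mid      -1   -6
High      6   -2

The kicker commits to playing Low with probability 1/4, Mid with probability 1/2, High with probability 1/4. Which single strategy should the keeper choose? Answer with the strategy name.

If the keeper plays Near, the kicker's expected payoff is (1/4)·6 + (1/2)·(-1) + (1/4)·6 = 5/2.
If the keeper plays Far, the kicker's expected payoff is (1/4)·(-5) + (1/2)·(-6) + (1/4)·(-2) = -19/4.
The keeper minimizes the kicker's payoff; the smallest is -19/4, so the best response is Far.

Far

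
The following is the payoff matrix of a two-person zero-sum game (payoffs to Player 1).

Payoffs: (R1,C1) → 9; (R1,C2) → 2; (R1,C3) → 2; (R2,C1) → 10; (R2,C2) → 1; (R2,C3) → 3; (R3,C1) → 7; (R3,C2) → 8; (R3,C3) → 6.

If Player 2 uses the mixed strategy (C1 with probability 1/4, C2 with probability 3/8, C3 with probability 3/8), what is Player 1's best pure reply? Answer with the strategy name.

R3

Expected payoff of R1: (1/4)·9 + (3/8)·2 + (3/8)·2 = 15/4.
Expected payoff of R2: (1/4)·10 + (3/8)·1 + (3/8)·3 = 4.
Expected payoff of R3: (1/4)·7 + (3/8)·8 + (3/8)·6 = 7.
The largest is 7, so Player 1's best response is R3.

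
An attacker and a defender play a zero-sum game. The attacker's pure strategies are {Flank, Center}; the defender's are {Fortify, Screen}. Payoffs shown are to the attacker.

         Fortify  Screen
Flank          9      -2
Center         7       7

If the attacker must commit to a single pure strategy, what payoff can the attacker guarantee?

Row minima: Flank → -2, Center → 7.
The best of these is 7.

7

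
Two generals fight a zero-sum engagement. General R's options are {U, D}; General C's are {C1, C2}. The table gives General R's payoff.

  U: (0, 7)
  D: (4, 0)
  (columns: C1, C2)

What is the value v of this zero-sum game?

28/11

Row minima: U → 0, D → 0; maximin = 0.
Column maxima: C1 → 4, C2 → 7; minimax = 4.
0 ≠ 4, so there is no saddle point; optimal play is mixed.
Let General R play U with probability p. Expected payoff against C1: 0p + 4(1−p) = −4p + 4; against C2: 7p + 0(1−p) = 7p.
Setting these equal: −4p + 4 = 7p ⇒ −11p = -4 ⇒ p = 4/11, and the value is (-4)·(4/11) + 4 = 28/11.
For General C: with q = P(C1), equating U's and D's payoffs gives −7q + 7 = 4q ⇒ q = 7/11.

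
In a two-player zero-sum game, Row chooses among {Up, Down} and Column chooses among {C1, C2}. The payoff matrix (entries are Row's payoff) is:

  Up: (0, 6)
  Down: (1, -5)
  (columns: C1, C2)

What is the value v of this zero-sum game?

1/2

Row minima: Up → 0, Down → -5; maximin = 0.
Column maxima: C1 → 1, C2 → 6; minimax = 1.
0 ≠ 1, so there is no saddle point; optimal play is mixed.
Let Row play Up with probability p. Expected payoff against C1: 0p + 1(1−p) = −p + 1; against C2: 6p + (-5)(1−p) = 11p − 5.
Setting these equal: −p + 1 = 11p − 5 ⇒ −12p = -6 ⇒ p = 1/2, and the value is (-1)·(1/2) + 1 = 1/2.
For Column: with q = P(C1), equating Up's and Down's payoffs gives −6q + 6 = 6q − 5 ⇒ q = 11/12.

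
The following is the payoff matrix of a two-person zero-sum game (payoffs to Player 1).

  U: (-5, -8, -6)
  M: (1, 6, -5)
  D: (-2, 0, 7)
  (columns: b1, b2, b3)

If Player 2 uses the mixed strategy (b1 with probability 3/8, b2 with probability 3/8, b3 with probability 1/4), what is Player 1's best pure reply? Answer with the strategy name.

Expected payoff of U: (3/8)·(-5) + (3/8)·(-8) + (1/4)·(-6) = -51/8.
Expected payoff of M: (3/8)·1 + (3/8)·6 + (1/4)·(-5) = 11/8.
Expected payoff of D: (3/8)·(-2) + (3/8)·0 + (1/4)·7 = 1.
The largest is 11/8, so Player 1's best response is M.

M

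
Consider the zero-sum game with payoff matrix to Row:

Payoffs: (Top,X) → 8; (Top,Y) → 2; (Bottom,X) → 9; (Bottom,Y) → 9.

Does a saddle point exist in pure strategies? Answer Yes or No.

Row minima: Top → 2, Bottom → 9; maximin = 9.
Column maxima: X → 9, Y → 9; minimax = 9.
maximin = minimax = 9, so a saddle point exists.

Yes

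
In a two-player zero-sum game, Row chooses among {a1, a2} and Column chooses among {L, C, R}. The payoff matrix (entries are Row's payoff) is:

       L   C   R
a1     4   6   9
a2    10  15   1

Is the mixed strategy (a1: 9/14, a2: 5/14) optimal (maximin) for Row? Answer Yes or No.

Yes

Against L this mix gives (9/14)·4 + (5/14)·10 = 43/7.
Against C this mix gives (9/14)·6 + (5/14)·15 = 129/14.
Against R this mix gives (9/14)·9 + (5/14)·1 = 43/7.
All of Column's active replies (L, R) yield 43/7, and no column does worse for Row. The mix makes Column indifferent and guarantees 43/7, so it is optimal.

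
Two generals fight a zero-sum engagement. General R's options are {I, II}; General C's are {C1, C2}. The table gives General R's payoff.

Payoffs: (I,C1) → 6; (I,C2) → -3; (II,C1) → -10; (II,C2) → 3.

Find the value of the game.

Row minima: I → -3, II → -10; maximin = -3.
Column maxima: C1 → 6, C2 → 3; minimax = 3.
-3 ≠ 3, so there is no saddle point; optimal play is mixed.
Let General R play I with probability p. Expected payoff against C1: 6p + (-10)(1−p) = 16p − 10; against C2: (-3)p + 3(1−p) = −6p + 3.
Setting these equal: 16p − 10 = −6p + 3 ⇒ 22p = 13 ⇒ p = 13/22, and the value is (16)·(13/22) − 10 = -6/11.
For General C: with q = P(C1), equating I's and II's payoffs gives 9q − 3 = −13q + 3 ⇒ q = 3/11.

-6/11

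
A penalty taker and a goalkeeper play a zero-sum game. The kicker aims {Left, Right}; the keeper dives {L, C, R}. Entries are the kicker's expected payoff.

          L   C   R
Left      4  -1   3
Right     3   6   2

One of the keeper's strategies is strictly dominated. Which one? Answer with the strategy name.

L

R holds the kicker's payoff strictly below L in every row: 3 < 4, 2 < 3.
So L is strictly dominated for the keeper.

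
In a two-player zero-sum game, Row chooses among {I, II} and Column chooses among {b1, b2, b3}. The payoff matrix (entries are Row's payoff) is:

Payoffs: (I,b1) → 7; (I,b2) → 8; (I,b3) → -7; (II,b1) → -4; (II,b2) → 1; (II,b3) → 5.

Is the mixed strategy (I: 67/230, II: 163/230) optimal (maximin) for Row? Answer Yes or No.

No

Against b1 this mix gives (67/230)·7 + (163/230)·(-4) = -183/230.
Against b2 this mix gives (67/230)·8 + (163/230)·1 = 699/230.
Against b3 this mix gives (67/230)·(-7) + (163/230)·5 = 173/115.
Column will play b1, holding Row to -183/230. Shifting weight toward the row that does better against b1 would raise this floor (the equalizing mix achieves 7/23 against both b1 and b3), so the proposed strategy is not optimal.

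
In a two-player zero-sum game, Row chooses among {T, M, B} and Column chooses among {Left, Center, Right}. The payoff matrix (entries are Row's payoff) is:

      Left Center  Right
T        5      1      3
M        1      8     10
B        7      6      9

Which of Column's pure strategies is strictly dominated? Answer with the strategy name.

Right

Center holds Row's payoff strictly below Right in every row: 1 < 3, 8 < 10, 6 < 9.
So Right is strictly dominated for Column.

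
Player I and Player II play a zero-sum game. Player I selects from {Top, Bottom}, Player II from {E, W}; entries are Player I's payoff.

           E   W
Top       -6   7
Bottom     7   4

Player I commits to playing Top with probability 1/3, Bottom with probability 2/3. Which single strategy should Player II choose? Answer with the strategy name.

If Player II plays E, Player I's expected payoff is (1/3)·(-6) + (2/3)·7 = 8/3.
If Player II plays W, Player I's expected payoff is (1/3)·7 + (2/3)·4 = 5.
Player II minimizes Player I's payoff; the smallest is 8/3, so the best response is E.

E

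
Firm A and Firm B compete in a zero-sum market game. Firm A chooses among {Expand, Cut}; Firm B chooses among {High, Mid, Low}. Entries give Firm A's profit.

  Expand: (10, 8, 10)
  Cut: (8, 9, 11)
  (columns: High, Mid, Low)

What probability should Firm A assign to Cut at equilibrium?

Row minima: Expand → 8, Cut → 8; maximin = 8.
Column maxima: High → 10, Mid → 9, Low → 11; minimax = 9.
8 ≠ 9, so there is no saddle point; optimal play is mixed.
Low is strictly dominated by Mid (it gives Firm A strictly more in every row), so Firm B never plays it.
On the remaining 2×2 (Expand, Cut vs High, Mid):
Let Firm A play Expand with probability p. Expected payoff against High: 10p + 8(1−p) = 2p + 8; against Mid: 8p + 9(1−p) = −p + 9.
Setting these equal: 2p + 8 = −p + 9 ⇒ 3p = 1 ⇒ p = 1/3, and the value is (2)·(1/3) + 8 = 26/3.
For Firm B: with q = P(High), equating Expand's and Cut's payoffs gives 2q + 8 = −q + 9 ⇒ q = 1/3.

2/3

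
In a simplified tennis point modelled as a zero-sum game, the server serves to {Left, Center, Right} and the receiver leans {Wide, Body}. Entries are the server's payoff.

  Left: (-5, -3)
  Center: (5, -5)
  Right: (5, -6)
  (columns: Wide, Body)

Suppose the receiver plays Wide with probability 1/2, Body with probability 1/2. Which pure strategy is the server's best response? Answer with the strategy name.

Center

Expected payoff of Left: (1/2)·(-5) + (1/2)·(-3) = -4.
Expected payoff of Center: (1/2)·5 + (1/2)·(-5) = 0.
Expected payoff of Right: (1/2)·5 + (1/2)·(-6) = -1/2.
The largest is 0, so the server's best response is Center.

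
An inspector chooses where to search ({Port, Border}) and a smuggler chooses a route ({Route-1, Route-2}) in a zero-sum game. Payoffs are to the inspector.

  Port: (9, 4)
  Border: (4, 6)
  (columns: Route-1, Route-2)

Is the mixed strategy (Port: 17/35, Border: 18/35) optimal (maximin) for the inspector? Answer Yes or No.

No

Against Route-1 this mix gives (17/35)·9 + (18/35)·4 = 45/7.
Against Route-2 this mix gives (17/35)·4 + (18/35)·6 = 176/35.
The smuggler will play Route-2, holding the inspector to 176/35. Shifting weight toward the row that does better against Route-2 would raise this floor (the equalizing mix achieves 38/7 against both Route-2 and Route-1), so the proposed strategy is not optimal.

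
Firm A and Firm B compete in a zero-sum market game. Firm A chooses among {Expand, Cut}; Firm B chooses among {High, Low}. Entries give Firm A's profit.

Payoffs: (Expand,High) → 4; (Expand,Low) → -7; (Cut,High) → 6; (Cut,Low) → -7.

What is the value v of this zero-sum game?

-7

Row minima: Expand → -7, Cut → -7; maximin = -7.
Column maxima: High → 6, Low → -7; minimax = -7.
Since maximin = minimax = -7, there is a saddle point and the value is -7.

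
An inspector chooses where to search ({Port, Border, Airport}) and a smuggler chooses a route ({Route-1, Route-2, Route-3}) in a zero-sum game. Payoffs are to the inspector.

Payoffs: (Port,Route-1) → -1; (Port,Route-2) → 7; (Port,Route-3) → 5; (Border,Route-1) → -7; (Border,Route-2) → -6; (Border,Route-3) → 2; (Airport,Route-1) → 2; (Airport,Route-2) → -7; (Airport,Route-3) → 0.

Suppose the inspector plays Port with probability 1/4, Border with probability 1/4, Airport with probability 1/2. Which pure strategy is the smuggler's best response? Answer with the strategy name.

Route-2

If the smuggler plays Route-1, the inspector's expected payoff is (1/4)·(-1) + (1/4)·(-7) + (1/2)·2 = -1.
If the smuggler plays Route-2, the inspector's expected payoff is (1/4)·7 + (1/4)·(-6) + (1/2)·(-7) = -13/4.
If the smuggler plays Route-3, the inspector's expected payoff is (1/4)·5 + (1/4)·2 + (1/2)·0 = 7/4.
The smuggler minimizes the inspector's payoff; the smallest is -13/4, so the best response is Route-2.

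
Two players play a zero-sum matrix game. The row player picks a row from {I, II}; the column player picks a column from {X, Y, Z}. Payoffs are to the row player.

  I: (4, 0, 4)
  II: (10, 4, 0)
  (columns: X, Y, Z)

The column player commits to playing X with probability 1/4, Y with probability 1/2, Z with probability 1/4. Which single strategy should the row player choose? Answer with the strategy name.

II

Expected payoff of I: (1/4)·4 + (1/2)·0 + (1/4)·4 = 2.
Expected payoff of II: (1/4)·10 + (1/2)·4 + (1/4)·0 = 9/2.
The largest is 9/2, so the row player's best response is II.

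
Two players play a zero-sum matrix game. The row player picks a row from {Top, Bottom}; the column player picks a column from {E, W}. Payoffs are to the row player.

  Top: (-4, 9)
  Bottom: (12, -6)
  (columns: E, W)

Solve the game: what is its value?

84/31

Row minima: Top → -4, Bottom → -6; maximin = -4.
Column maxima: E → 12, W → 9; minimax = 9.
-4 ≠ 9, so there is no saddle point; optimal play is mixed.
Let the row player play Top with probability p. Expected payoff against E: (-4)p + 12(1−p) = −16p + 12; against W: 9p + (-6)(1−p) = 15p − 6.
Setting these equal: −16p + 12 = 15p − 6 ⇒ −31p = -18 ⇒ p = 18/31, and the value is (-16)·(18/31) + 12 = 84/31.
For the column player: with q = P(E), equating Top's and Bottom's payoffs gives −13q + 9 = 18q − 6 ⇒ q = 15/31.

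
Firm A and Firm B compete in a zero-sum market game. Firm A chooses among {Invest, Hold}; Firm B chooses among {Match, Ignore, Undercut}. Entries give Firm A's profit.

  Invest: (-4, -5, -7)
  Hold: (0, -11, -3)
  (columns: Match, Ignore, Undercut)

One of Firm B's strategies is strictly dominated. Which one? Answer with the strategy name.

Match

Ignore holds Firm A's payoff strictly below Match in every row: -5 < -4, -11 < 0.
So Match is strictly dominated for Firm B.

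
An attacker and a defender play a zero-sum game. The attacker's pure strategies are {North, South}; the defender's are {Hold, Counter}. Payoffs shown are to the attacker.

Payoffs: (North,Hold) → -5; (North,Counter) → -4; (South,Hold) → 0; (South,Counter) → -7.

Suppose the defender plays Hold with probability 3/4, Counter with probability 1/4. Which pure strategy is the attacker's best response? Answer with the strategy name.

South

Expected payoff of North: (3/4)·(-5) + (1/4)·(-4) = -19/4.
Expected payoff of South: (3/4)·0 + (1/4)·(-7) = -7/4.
The largest is -7/4, so the attacker's best response is South.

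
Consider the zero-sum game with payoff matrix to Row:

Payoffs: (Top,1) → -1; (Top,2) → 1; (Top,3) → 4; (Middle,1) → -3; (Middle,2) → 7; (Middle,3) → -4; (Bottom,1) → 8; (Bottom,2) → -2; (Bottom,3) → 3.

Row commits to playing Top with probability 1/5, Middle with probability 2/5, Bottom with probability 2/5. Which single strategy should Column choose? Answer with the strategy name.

3

If Column plays 1, Row's expected payoff is (1/5)·(-1) + (2/5)·(-3) + (2/5)·8 = 9/5.
If Column plays 2, Row's expected payoff is (1/5)·1 + (2/5)·7 + (2/5)·(-2) = 11/5.
If Column plays 3, Row's expected payoff is (1/5)·4 + (2/5)·(-4) + (2/5)·3 = 2/5.
Column minimizes Row's payoff; the smallest is 2/5, so the best response is 3.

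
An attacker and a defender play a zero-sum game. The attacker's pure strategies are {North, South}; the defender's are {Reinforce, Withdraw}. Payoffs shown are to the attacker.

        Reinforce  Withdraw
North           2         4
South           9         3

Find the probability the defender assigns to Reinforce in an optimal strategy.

1/8

Row minima: North → 2, South → 3; maximin = 3.
Column maxima: Reinforce → 9, Withdraw → 4; minimax = 4.
3 ≠ 4, so there is no saddle point; optimal play is mixed.
Let the attacker play North with probability p. Expected payoff against Reinforce: 2p + 9(1−p) = −7p + 9; against Withdraw: 4p + 3(1−p) = p + 3.
Setting these equal: −7p + 9 = p + 3 ⇒ −8p = -6 ⇒ p = 3/4, and the value is (-7)·(3/4) + 9 = 15/4.
For the defender: with q = P(Reinforce), equating North's and South's payoffs gives −2q + 4 = 6q + 3 ⇒ q = 1/8.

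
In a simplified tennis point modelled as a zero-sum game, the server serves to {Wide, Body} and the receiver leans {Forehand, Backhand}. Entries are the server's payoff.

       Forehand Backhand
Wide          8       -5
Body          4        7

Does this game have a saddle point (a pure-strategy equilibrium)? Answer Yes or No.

No

Row minima: Wide → -5, Body → 4; maximin = 4.
Column maxima: Forehand → 8, Backhand → 7; minimax = 7.
4 ≠ 7, so no pure-strategy equilibrium exists.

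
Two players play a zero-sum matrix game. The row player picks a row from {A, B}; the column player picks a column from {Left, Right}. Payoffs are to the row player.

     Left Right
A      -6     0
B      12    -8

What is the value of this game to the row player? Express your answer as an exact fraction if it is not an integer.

-24/13

Row minima: A → -6, B → -8; maximin = -6.
Column maxima: Left → 12, Right → 0; minimax = 0.
-6 ≠ 0, so there is no saddle point; optimal play is mixed.
Let the row player play A with probability p. Expected payoff against Left: (-6)p + 12(1−p) = −18p + 12; against Right: 0p + (-8)(1−p) = 8p − 8.
Setting these equal: −18p + 12 = 8p − 8 ⇒ −26p = -20 ⇒ p = 10/13, and the value is (-18)·(10/13) + 12 = -24/13.
For the column player: with q = P(Left), equating A's and B's payoffs gives −6q = 20q − 8 ⇒ q = 4/13.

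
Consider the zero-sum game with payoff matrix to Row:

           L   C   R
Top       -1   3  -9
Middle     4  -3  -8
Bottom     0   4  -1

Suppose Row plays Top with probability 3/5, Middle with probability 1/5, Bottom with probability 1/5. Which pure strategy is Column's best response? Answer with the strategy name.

If Column plays L, Row's expected payoff is (3/5)·(-1) + (1/5)·4 + (1/5)·0 = 1/5.
If Column plays C, Row's expected payoff is (3/5)·3 + (1/5)·(-3) + (1/5)·4 = 2.
If Column plays R, Row's expected payoff is (3/5)·(-9) + (1/5)·(-8) + (1/5)·(-1) = -36/5.
Column minimizes Row's payoff; the smallest is -36/5, so the best response is R.

R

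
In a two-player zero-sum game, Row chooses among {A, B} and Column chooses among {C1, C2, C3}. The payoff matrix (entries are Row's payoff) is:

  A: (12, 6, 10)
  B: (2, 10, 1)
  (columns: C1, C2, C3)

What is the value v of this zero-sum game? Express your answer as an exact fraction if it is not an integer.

Row minima: A → 6, B → 1; maximin = 6.
Column maxima: C1 → 12, C2 → 10, C3 → 10; minimax = 10.
6 ≠ 10, so there is no saddle point; optimal play is mixed.
C1 is strictly dominated by C3 (it gives Row strictly more in every row), so Column never plays it.
On the remaining 2×2 (A, B vs C2, C3):
Let Row play A with probability p. Expected payoff against C2: 6p + 10(1−p) = −4p + 10; against C3: 10p + 1(1−p) = 9p + 1.
Setting these equal: −4p + 10 = 9p + 1 ⇒ −13p = -9 ⇒ p = 9/13, and the value is (-4)·(9/13) + 10 = 94/13.
For Column: with q = P(C2), equating A's and B's payoffs gives −4q + 10 = 9q + 1 ⇒ q = 9/13.

94/13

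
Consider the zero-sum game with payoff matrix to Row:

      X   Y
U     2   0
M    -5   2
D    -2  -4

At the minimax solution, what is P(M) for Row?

2/9

Row minima: U → 0, M → -5, D → -4; maximin = 0.
Column maxima: X → 2, Y → 2; minimax = 2.
0 ≠ 2, so there is no saddle point; optimal play is mixed.
D is strictly dominated by U, so Row never plays it.
On the remaining 2×2 (U, M vs X, Y):
Let Row play U with probability p. Expected payoff against X: 2p + (-5)(1−p) = 7p − 5; against Y: 0p + 2(1−p) = −2p + 2.
Setting these equal: 7p − 5 = −2p + 2 ⇒ 9p = 7 ⇒ p = 7/9, and the value is (7)·(7/9) − 5 = 4/9.
For Column: with q = P(X), equating U's and M's payoffs gives 2q = −7q + 2 ⇒ q = 2/9.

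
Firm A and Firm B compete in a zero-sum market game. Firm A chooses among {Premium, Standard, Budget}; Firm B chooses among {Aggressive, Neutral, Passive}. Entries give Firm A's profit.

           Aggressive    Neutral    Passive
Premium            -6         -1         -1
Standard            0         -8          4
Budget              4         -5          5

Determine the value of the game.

Row minima: Premium → -6, Standard → -8, Budget → -5; maximin = -5.
Column maxima: Aggressive → 4, Neutral → -1, Passive → 5; minimax = -1.
-5 ≠ -1, so there is no saddle point; optimal play is mixed.
Standard is strictly dominated by Budget, so Firm A never plays it.
Passive is strictly dominated by Aggressive (it gives Firm A strictly more in every row), so Firm B never plays it.
On the remaining 2×2 (Premium, Budget vs Aggressive, Neutral):
Let Firm A play Premium with probability p. Expected payoff against Aggressive: (-6)p + 4(1−p) = −10p + 4; against Neutral: (-1)p + (-5)(1−p) = 4p − 5.
Setting these equal: −10p + 4 = 4p − 5 ⇒ −14p = -9 ⇒ p = 9/14, and the value is (-10)·(9/14) + 4 = -17/7.
For Firm B: with q = P(Aggressive), equating Premium's and Budget's payoffs gives −5q − 1 = 9q − 5 ⇒ q = 2/7.

-17/7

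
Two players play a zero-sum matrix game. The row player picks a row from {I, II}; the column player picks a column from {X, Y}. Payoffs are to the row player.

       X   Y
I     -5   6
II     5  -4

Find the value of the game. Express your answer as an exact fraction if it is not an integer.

1/2

Row minima: I → -5, II → -4; maximin = -4.
Column maxima: X → 5, Y → 6; minimax = 5.
-4 ≠ 5, so there is no saddle point; optimal play is mixed.
Let the row player play I with probability p. Expected payoff against X: (-5)p + 5(1−p) = −10p + 5; against Y: 6p + (-4)(1−p) = 10p − 4.
Setting these equal: −10p + 5 = 10p − 4 ⇒ −20p = -9 ⇒ p = 9/20, and the value is (-10)·(9/20) + 5 = 1/2.
For the column player: with q = P(X), equating I's and II's payoffs gives −11q + 6 = 9q − 4 ⇒ q = 1/2.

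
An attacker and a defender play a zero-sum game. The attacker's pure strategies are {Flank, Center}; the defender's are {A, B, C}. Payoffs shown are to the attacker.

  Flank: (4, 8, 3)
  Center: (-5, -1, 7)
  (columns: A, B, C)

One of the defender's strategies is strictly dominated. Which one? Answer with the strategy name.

B

A holds the attacker's payoff strictly below B in every row: 4 < 8, -5 < -1.
So B is strictly dominated for the defender.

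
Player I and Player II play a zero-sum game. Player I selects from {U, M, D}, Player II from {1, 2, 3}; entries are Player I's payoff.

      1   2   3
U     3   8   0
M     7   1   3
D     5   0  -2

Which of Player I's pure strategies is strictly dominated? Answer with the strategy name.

M gives a strictly higher payoff than D against every column: 7 > 5, 1 > 0, 3 > -2.
So D is strictly dominated and Player I never plays it.

D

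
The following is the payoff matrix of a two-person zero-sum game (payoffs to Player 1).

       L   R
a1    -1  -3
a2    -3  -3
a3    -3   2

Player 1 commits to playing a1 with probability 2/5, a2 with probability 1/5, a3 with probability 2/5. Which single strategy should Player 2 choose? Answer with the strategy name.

L

If Player 2 plays L, Player 1's expected payoff is (2/5)·(-1) + (1/5)·(-3) + (2/5)·(-3) = -11/5.
If Player 2 plays R, Player 1's expected payoff is (2/5)·(-3) + (1/5)·(-3) + (2/5)·2 = -1.
Player 2 minimizes Player 1's payoff; the smallest is -11/5, so the best response is L.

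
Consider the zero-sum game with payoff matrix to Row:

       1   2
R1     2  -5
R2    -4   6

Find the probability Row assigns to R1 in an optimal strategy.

10/17

Row minima: R1 → -5, R2 → -4; maximin = -4.
Column maxima: 1 → 2, 2 → 6; minimax = 2.
-4 ≠ 2, so there is no saddle point; optimal play is mixed.
Let Row play R1 with probability p. Expected payoff against 1: 2p + (-4)(1−p) = 6p − 4; against 2: (-5)p + 6(1−p) = −11p + 6.
Setting these equal: 6p − 4 = −11p + 6 ⇒ 17p = 10 ⇒ p = 10/17, and the value is (6)·(10/17) − 4 = -8/17.
For Column: with q = P(1), equating R1's and R2's payoffs gives 7q − 5 = −10q + 6 ⇒ q = 11/17.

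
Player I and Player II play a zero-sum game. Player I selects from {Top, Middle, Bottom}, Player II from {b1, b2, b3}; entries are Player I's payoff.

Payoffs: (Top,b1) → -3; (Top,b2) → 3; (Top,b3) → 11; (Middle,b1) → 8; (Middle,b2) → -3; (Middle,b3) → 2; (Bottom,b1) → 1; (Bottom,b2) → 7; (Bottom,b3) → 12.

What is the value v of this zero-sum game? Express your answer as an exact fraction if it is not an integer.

59/17

Row minima: Top → -3, Middle → -3, Bottom → 1; maximin = 1.
Column maxima: b1 → 8, b2 → 7, b3 → 12; minimax = 7.
1 ≠ 7, so there is no saddle point; optimal play is mixed.
Top is strictly dominated by Bottom, so Player I never plays it.
b3 is strictly dominated by b2 (it gives Player I strictly more in every row), so Player II never plays it.
On the remaining 2×2 (Middle, Bottom vs b1, b2):
Let Player I play Middle with probability p. Expected payoff against b1: 8p + 1(1−p) = 7p + 1; against b2: (-3)p + 7(1−p) = −10p + 7.
Setting these equal: 7p + 1 = −10p + 7 ⇒ 17p = 6 ⇒ p = 6/17, and the value is (7)·(6/17) + 1 = 59/17.
For Player II: with q = P(b1), equating Middle's and Bottom's payoffs gives 11q − 3 = −6q + 7 ⇒ q = 10/17.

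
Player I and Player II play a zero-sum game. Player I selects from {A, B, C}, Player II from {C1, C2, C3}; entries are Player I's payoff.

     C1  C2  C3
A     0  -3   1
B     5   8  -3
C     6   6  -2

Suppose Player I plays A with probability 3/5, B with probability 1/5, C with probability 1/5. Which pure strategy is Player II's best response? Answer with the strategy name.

If Player II plays C1, Player I's expected payoff is (3/5)·0 + (1/5)·5 + (1/5)·6 = 11/5.
If Player II plays C2, Player I's expected payoff is (3/5)·(-3) + (1/5)·8 + (1/5)·6 = 1.
If Player II plays C3, Player I's expected payoff is (3/5)·1 + (1/5)·(-3) + (1/5)·(-2) = -2/5.
Player II minimizes Player I's payoff; the smallest is -2/5, so the best response is C3.

C3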